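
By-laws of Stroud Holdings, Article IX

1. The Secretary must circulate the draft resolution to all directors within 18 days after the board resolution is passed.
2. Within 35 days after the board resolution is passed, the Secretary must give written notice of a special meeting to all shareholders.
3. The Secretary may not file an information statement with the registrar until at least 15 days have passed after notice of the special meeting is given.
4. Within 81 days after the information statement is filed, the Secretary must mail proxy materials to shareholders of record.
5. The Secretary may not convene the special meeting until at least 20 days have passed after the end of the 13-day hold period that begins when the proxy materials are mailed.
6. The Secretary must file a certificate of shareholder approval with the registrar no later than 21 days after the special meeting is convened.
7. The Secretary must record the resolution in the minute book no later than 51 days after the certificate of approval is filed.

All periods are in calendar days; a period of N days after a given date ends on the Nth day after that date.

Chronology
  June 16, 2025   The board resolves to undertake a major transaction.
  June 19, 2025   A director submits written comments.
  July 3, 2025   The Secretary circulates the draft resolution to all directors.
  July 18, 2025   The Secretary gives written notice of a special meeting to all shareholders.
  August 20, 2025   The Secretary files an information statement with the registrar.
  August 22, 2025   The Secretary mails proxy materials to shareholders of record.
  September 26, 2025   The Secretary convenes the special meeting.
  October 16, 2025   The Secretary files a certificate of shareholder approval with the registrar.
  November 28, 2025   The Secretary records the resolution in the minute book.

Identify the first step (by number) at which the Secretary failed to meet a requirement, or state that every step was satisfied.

None — every step was satisfied

Step 1: 18 days after June 16, 2025 (when the board resolution is passed) is July 4, 2025; completed July 3, 2025, before the deadline.
Step 2: 35 days after June 16, 2025 (when the board resolution is passed) is July 21, 2025; July 18, 2025 is within that limit.
Step 3: the earliest permitted date is 15 days after July 18, 2025 (when notice of the special meeting is given), i.e. August 2, 2025; done August 20, 2025, after the minimum wait.
Step 4: 81 days after August 20, 2025 (when the information statement is filed) is November 9, 2025; completed August 22, 2025, before the deadline.
Step 5: the earliest permitted date is 20 days after September 4, 2025 (end of the 13-day hold period, which began when the proxy materials are mailed on August 22, 2025), i.e. September 24, 2025; September 26, 2025 is on or after that date.
Step 6: 21 days after September 26, 2025 (when the special meeting is convened) is October 17, 2025; completed October 16, 2025, before the deadline.
Step 7: 51 days after October 16, 2025 (when the certificate of approval is filed) is December 6, 2025; completed November 28, 2025, before the deadline.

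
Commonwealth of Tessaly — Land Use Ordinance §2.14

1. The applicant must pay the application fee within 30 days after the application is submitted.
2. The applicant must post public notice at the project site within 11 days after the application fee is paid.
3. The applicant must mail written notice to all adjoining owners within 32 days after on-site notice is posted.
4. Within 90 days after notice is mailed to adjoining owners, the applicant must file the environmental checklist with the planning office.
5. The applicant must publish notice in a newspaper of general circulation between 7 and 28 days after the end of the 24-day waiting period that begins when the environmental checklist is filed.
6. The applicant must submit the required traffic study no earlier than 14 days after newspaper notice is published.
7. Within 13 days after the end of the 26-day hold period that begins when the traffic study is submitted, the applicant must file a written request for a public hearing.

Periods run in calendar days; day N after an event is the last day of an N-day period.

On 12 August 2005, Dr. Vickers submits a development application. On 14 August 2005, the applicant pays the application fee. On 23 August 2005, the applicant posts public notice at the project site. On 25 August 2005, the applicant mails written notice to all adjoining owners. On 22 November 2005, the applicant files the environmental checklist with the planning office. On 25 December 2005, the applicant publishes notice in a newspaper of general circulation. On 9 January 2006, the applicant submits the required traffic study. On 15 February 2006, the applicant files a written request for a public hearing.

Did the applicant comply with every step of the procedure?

(1) due by 12 August 2005 + 30 days = 11 September 2005; 14 August 2005 is within that limit.
(2) due by 14 August 2005 + 11 days = 25 August 2005; done 23 August 2005 — timely.
(3) due by 23 August 2005 + 32 days = 24 September 2005; 25 August 2005 is within that limit.
(4) due by 25 August 2005 + 90 days = 23 November 2005; done 22 November 2005 — timely.
(5) the permitted window runs from 16 December 2005 + 7 = 23 December 2005 to 16 December 2005 + 28 = 13 January 2006; 25 December 2005 falls inside that range.
(6) permitted from 25 December 2005 + 14 days = 8 January 2006 onward; done 9 January 2006 — permitted.
(7) due by 4 February 2006 + 13 days = 17 February 2006; 15 February 2006 is within that limit.

Yes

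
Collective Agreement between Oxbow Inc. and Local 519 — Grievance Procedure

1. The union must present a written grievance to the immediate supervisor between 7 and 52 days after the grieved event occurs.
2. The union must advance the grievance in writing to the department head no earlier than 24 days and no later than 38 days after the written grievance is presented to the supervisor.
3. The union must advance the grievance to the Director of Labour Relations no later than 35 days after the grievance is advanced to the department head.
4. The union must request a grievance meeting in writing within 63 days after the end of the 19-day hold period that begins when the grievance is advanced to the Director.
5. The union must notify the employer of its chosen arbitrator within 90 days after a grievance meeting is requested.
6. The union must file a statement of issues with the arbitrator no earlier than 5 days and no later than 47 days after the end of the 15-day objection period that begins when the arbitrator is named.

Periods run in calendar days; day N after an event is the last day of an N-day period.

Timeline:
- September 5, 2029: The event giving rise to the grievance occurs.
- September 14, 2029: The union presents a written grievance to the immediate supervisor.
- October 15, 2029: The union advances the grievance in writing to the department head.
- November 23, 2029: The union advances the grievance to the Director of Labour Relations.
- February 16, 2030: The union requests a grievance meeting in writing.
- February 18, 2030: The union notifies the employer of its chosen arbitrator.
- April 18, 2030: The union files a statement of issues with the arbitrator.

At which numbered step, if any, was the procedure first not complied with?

Step 1 — 7 and 52 days from September 5, 2029 (when the grieved event occurs) are September 12, 2029 and October 27, 2029 respectively; September 14, 2029 falls inside that range.
Step 2 — 24 and 38 days from September 14, 2029 (when the written grievance is presented to the supervisor) are October 8, 2029 and October 22, 2029 respectively; done October 15, 2029, which is between those dates.
Step 3 — counting 35 days from October 15, 2029 (when the grievance is advanced to the department head) gives a deadline of November 19, 2029; November 23, 2029 misses that deadline by 4 days.

Step 3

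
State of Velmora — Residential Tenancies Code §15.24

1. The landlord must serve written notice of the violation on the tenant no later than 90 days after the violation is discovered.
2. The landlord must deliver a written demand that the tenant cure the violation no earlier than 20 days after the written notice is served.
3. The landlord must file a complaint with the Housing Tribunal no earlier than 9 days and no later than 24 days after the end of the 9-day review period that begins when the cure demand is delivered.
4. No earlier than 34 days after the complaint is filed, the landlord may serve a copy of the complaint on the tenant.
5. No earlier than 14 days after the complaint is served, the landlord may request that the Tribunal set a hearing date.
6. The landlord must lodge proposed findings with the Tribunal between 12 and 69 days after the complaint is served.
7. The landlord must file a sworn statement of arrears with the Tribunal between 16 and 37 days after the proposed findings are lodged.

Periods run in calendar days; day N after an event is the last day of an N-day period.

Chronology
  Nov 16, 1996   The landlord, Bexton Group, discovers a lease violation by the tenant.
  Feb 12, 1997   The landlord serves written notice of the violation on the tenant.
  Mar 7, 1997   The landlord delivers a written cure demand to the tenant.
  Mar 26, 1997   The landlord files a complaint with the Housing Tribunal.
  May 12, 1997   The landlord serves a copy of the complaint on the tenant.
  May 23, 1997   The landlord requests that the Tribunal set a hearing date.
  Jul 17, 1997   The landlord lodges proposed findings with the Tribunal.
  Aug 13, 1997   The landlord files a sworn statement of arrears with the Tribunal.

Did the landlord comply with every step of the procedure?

No

Step 1 — counting 90 days from Nov 16, 1996 (when the violation is discovered) gives a deadline of Feb 14, 1997; done Feb 12, 1997 — timely.
Step 2 — must wait 20 days from Feb 12, 1997 (when the written notice is served), so not before Mar 4, 1997; done Mar 7, 1997 — permitted.
Step 3 — 9 and 24 days from Mar 16, 1997 (end of the 9-day review period, which began when the cure demand is delivered on Mar 7, 1997) are Mar 25, 1997 and Apr 9, 1997 respectively; done Mar 26, 1997 — within the window.
Step 4 — must wait 34 days from Mar 26, 1997 (when the complaint is filed), so not before Apr 29, 1997; done May 12, 1997 — permitted.
Step 5 — must wait 14 days from May 12, 1997 (when the complaint is served), so not before May 26, 1997; acted on May 23, 1997, 3 days prematurely.
That is the first point of non-compliance.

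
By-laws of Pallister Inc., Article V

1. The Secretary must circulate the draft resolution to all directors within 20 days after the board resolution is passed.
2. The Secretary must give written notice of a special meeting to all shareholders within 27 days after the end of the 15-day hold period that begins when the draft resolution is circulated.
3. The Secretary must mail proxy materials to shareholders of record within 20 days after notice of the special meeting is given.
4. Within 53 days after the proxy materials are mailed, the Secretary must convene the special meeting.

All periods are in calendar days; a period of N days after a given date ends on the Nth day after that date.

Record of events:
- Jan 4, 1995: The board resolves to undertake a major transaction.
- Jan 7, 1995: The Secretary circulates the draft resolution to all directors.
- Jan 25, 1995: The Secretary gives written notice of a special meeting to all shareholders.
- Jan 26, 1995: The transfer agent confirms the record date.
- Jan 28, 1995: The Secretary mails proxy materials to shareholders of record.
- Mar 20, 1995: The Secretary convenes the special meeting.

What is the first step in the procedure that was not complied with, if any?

None — every step was satisfied

Step 1 — counting 20 days from Jan 4, 1995 (when the board resolution is passed) gives a deadline of Jan 24, 1995; completed Jan 7, 1995, before the deadline.
Step 2 — counting 27 days from Jan 22, 1995 (end of the 15-day hold period, which began when the draft resolution is circulated on Jan 7, 1995) gives a deadline of Feb 18, 1995; completed Jan 25, 1995, before the deadline.
Step 3 — counting 20 days from Jan 25, 1995 (when notice of the special meeting is given) gives a deadline of Feb 14, 1995; completed Jan 28, 1995, before the deadline.
Step 4 — counting 53 days from Jan 28, 1995 (when the proxy materials are mailed) gives a deadline of Mar 22, 1995; Mar 20, 1995 is within that limit.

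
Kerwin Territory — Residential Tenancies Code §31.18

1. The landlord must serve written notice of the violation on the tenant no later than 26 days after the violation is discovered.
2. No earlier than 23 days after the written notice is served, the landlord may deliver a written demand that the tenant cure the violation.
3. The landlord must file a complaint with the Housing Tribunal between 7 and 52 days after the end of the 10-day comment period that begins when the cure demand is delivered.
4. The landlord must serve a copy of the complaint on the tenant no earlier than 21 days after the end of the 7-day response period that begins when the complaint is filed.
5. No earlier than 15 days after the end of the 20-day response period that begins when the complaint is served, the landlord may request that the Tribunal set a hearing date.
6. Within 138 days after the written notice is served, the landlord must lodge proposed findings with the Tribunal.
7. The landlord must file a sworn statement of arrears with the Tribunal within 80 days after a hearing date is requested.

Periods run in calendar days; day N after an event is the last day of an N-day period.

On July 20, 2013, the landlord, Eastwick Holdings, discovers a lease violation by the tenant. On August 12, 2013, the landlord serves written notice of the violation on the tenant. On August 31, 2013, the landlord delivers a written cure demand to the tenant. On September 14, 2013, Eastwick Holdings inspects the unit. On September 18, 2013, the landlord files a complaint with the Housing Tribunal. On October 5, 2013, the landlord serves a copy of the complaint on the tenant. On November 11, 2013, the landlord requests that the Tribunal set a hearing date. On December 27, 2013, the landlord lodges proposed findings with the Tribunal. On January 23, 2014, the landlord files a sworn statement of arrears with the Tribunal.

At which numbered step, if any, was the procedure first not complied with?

Step 1 — counting 26 days from July 20, 2013 (when the violation is discovered) gives a deadline of August 15, 2013; done August 12, 2013 — timely.
Step 2 — must wait 23 days from August 12, 2013 (when the written notice is served), so not before September 4, 2013; acted on August 31, 2013, 4 days prematurely.
That is the first point of non-compliance.

Step 2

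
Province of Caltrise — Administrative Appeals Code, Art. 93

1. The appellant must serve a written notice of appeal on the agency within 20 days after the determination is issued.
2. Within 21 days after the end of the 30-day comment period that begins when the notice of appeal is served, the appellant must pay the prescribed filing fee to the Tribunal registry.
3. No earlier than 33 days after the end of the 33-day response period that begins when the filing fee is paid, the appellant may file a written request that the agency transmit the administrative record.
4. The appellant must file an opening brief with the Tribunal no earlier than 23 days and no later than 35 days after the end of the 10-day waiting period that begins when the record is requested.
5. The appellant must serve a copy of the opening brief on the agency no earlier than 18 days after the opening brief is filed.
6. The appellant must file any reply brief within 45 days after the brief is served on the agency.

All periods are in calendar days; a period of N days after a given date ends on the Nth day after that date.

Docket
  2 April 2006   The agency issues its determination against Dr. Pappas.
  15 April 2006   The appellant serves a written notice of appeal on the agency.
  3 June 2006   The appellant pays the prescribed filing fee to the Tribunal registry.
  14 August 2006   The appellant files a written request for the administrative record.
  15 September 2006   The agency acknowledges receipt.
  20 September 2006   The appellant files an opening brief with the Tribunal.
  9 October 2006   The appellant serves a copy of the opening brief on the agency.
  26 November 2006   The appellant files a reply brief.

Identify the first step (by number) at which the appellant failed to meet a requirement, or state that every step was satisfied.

Step 6

Step 1: 20 days after 2 April 2006 (when the determination is issued) is 22 April 2006; 15 April 2006 is within that limit.
Step 2: 21 days after 15 May 2006 (end of the 30-day comment period, which began when the notice of appeal is served on 15 April 2006) is 5 June 2006; completed 3 June 2006, before the deadline.
Step 3: the earliest permitted date is 33 days after 6 July 2006 (end of the 33-day response period, which began when the filing fee is paid on 3 June 2006), i.e. 8 August 2006; 14 August 2006 is on or after that date.
Step 4: the window is 23–35 days after 24 August 2006 (end of the 10-day waiting period, which began when the record is requested on 14 August 2006), so 16 September 2006 through 28 September 2006; done 20 September 2006, which is between those dates.
Step 5: the earliest permitted date is 18 days after 20 September 2006 (when the opening brief is filed), i.e. 8 October 2006; done 9 October 2006, after the minimum wait.
Step 6: 45 days after 9 October 2006 (when the brief is served on the agency) is 23 November 2006; done 26 November 2006 — 3 days late.
The procedure was therefore not followed at step 6.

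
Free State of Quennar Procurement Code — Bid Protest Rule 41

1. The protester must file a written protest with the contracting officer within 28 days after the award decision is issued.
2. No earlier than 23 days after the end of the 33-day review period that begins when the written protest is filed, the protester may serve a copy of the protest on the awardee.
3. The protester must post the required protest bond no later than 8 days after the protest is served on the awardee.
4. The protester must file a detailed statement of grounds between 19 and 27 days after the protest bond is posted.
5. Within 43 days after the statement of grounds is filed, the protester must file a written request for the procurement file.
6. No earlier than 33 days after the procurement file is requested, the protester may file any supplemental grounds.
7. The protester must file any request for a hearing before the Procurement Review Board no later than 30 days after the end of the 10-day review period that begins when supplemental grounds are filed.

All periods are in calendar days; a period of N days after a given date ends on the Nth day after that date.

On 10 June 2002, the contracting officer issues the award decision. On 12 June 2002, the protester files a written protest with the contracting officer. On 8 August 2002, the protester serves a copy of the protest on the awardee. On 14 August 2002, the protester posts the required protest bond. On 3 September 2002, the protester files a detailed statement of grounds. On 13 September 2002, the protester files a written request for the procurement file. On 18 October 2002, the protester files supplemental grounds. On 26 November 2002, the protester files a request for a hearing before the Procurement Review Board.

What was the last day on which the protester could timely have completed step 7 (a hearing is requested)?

27 November 2002

Supplemental grounds are filed on 18 October 2002; the 10-day review period therefore ends 28 October 2002, and step 7 runs from that date. 30 days after 28 October 2002 is 27 November 2002.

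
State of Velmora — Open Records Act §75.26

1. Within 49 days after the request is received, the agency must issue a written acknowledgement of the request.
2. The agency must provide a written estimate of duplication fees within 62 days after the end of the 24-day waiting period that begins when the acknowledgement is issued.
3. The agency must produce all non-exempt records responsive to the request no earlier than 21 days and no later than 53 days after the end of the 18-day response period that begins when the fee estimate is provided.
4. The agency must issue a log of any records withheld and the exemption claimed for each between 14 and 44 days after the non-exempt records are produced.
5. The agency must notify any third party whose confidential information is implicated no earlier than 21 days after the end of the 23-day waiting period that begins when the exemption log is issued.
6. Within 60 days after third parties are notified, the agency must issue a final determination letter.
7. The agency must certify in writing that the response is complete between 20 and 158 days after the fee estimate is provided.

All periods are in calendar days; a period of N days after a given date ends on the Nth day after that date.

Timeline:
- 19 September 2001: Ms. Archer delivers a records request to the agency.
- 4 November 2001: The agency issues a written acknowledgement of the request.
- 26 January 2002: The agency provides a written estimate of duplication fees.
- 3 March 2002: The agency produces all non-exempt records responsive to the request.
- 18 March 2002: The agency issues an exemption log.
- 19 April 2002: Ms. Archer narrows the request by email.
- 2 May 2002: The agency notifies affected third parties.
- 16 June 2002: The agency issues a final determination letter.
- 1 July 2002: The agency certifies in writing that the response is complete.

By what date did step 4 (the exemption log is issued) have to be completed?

Step 4 runs from 3 March 2002, when the non-exempt records are produced. The window is 14–44 days after 3 March 2002; it closes on 16 April 2002.

16 April 2002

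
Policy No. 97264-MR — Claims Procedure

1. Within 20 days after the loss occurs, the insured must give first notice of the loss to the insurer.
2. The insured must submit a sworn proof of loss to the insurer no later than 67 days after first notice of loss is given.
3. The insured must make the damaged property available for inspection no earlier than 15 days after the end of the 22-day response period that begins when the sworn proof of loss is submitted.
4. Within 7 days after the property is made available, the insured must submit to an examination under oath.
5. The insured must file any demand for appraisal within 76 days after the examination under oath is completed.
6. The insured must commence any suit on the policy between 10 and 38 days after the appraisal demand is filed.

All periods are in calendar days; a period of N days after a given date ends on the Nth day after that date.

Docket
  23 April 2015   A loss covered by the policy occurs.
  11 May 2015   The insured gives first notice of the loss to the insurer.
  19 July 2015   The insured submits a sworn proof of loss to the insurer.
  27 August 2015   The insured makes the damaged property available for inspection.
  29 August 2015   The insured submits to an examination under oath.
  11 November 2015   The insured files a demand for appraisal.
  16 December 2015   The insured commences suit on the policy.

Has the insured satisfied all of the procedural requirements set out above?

No

Step 1: 20 days after 23 April 2015 (when the loss occurs) is 13 May 2015; 11 May 2015 is within that limit.
Step 2: 67 days after 11 May 2015 (when first notice of loss is given) is 17 July 2015; done 19 July 2015 — 2 days late.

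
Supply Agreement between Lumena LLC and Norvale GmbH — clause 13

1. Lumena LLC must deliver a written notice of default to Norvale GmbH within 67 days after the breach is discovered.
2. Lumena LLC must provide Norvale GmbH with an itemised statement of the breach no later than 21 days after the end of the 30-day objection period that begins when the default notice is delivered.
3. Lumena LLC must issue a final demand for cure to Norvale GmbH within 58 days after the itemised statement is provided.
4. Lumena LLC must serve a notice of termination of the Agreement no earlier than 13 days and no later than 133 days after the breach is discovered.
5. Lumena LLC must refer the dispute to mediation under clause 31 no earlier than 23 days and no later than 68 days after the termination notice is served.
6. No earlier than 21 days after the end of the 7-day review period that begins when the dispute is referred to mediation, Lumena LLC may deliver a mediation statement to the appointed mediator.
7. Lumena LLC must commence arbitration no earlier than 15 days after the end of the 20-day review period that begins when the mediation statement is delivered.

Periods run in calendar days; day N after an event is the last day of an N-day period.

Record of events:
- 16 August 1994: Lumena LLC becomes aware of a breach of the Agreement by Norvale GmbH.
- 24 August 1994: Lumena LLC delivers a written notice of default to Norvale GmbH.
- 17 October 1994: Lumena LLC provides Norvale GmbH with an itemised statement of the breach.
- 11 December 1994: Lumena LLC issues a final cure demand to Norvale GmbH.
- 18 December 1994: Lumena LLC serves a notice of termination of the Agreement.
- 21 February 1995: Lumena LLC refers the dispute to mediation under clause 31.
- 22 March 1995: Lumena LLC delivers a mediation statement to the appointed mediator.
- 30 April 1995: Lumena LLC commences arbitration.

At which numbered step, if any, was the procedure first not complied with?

(1) due by 16 August 1994 + 67 days = 22 October 1994; completed 24 August 1994, before the deadline.
(2) due by 23 September 1994 + 21 days = 14 October 1994; not done until 17 October 1994, 3 days after the deadline.
Later steps need not be reached.

Step 2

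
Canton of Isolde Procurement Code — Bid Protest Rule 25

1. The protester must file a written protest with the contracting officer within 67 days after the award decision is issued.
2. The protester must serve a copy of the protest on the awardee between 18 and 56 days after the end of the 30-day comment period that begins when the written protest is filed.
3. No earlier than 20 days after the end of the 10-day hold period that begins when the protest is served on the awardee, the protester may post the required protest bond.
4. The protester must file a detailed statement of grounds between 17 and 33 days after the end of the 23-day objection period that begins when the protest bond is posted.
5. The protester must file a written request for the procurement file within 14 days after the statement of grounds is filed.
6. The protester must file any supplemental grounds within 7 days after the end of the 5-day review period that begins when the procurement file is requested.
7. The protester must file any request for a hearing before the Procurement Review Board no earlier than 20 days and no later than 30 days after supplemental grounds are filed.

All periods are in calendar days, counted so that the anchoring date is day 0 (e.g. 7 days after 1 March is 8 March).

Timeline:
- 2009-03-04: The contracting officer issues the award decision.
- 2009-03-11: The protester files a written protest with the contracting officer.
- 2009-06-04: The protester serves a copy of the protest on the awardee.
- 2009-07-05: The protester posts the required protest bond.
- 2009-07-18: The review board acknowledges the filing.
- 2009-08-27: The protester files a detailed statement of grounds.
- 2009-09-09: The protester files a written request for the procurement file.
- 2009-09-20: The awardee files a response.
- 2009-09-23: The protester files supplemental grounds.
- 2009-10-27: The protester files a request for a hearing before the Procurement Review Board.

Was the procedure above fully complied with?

No

Step 1: 67 days after 2009-03-04 (when the award decision is issued) is 2009-05-10; 2009-03-11 is within that limit.
Step 2: the window is 18–56 days after 2009-04-10 (end of the 30-day comment period, which began when the written protest is filed on 2009-03-11), so 2009-04-28 through 2009-06-05; done 2009-06-04, which is between those dates.
Step 3: the earliest permitted date is 20 days after 2009-06-14 (end of the 10-day hold period, which began when the protest is served on the awardee on 2009-06-04), i.e. 2009-07-04; 2009-07-05 is on or after that date.
Step 4: the window is 17–33 days after 2009-07-28 (end of the 23-day objection period, which began when the protest bond is posted on 2009-07-05), so 2009-08-14 through 2009-08-30; done 2009-08-27, which is between those dates.
Step 5: 14 days after 2009-08-27 (when the statement of grounds is filed) is 2009-09-10; completed 2009-09-09, before the deadline.
Step 6: 7 days after 2009-09-14 (end of the 5-day review period, which began when the procurement file is requested on 2009-09-09) is 2009-09-21; 2009-09-23 misses that deadline by 2 days.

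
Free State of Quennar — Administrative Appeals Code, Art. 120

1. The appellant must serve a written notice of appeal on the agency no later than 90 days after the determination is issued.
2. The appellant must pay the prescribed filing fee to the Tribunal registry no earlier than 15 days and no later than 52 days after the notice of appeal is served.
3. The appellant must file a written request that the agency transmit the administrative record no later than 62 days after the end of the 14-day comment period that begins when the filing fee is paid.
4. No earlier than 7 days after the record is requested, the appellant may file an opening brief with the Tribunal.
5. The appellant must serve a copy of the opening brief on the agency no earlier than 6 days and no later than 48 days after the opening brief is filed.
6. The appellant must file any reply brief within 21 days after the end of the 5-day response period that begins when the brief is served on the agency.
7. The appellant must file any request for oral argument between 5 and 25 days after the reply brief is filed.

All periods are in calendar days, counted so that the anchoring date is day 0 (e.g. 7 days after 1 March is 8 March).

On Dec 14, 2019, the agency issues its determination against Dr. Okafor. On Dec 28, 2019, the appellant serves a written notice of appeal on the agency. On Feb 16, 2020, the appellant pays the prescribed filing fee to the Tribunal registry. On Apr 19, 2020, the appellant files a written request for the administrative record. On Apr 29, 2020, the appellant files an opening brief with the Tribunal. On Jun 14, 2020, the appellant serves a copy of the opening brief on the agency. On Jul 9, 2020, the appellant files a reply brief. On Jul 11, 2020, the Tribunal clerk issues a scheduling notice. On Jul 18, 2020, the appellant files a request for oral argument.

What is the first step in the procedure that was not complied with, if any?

None — every step was satisfied

Step 1: 90 days after Dec 14, 2019 (when the determination is issued) is Mar 13, 2020; done Dec 28, 2019 — timely.
Step 2: the window is 15–52 days after Dec 28, 2019 (when the notice of appeal is served), so Jan 12, 2020 through Feb 18, 2020; done Feb 16, 2020 — within the window.
Step 3: 62 days after Mar 1, 2020 (end of the 14-day comment period, which began when the filing fee is paid on Feb 16, 2020) is May 2, 2020; Apr 19, 2020 is within that limit.
Step 4: the earliest permitted date is 7 days after Apr 19, 2020 (when the record is requested), i.e. Apr 26, 2020; Apr 29, 2020 is on or after that date.
Step 5: the window is 6–48 days after Apr 29, 2020 (when the opening brief is filed), so May 5, 2020 through Jun 16, 2020; done Jun 14, 2020, which is between those dates.
Step 6: 21 days after Jun 19, 2020 (end of the 5-day response period, which began when the brief is served on the agency on Jun 14, 2020) is Jul 10, 2020; completed Jul 9, 2020, before the deadline.
Step 7: the window is 5–25 days after Jul 9, 2020 (when the reply brief is filed), so Jul 14, 2020 through Aug 3, 2020; Jul 18, 2020 falls inside that range.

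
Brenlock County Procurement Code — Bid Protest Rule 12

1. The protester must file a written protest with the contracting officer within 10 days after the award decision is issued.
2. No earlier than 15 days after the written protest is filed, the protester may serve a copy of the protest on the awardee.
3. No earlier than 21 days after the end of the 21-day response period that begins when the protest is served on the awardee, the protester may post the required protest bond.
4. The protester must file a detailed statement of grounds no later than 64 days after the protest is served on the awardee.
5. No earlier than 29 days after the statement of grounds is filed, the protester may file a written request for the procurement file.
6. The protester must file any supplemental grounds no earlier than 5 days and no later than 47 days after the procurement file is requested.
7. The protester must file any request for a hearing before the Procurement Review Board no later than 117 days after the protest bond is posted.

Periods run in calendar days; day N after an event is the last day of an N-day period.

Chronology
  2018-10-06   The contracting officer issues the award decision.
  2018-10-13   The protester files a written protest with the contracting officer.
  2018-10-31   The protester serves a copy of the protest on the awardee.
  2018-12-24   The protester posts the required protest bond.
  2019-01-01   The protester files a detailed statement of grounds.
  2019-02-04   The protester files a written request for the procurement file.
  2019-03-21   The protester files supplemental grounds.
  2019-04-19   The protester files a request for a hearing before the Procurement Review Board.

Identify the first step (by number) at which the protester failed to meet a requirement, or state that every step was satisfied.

None — every step was satisfied

(1) due by 2018-10-06 + 10 days = 2018-10-16; done 2018-10-13 — timely.
(2) permitted from 2018-10-13 + 15 days = 2018-10-28 onward; done 2018-10-31, after the minimum wait.
(3) permitted from 2018-11-21 + 21 days = 2018-12-12 onward; done 2018-12-24 — permitted.
(4) due by 2018-10-31 + 64 days = 2019-01-03; done 2019-01-01 — timely.
(5) permitted from 2019-01-01 + 29 days = 2019-01-30 onward; done 2019-02-04, after the minimum wait.
(6) the permitted window runs from 2019-02-04 + 5 = 2019-02-09 to 2019-02-04 + 47 = 2019-03-23; done 2019-03-21, which is between those dates.
(7) due by 2018-12-24 + 117 days = 2019-04-20; completed 2019-04-19, before the deadline.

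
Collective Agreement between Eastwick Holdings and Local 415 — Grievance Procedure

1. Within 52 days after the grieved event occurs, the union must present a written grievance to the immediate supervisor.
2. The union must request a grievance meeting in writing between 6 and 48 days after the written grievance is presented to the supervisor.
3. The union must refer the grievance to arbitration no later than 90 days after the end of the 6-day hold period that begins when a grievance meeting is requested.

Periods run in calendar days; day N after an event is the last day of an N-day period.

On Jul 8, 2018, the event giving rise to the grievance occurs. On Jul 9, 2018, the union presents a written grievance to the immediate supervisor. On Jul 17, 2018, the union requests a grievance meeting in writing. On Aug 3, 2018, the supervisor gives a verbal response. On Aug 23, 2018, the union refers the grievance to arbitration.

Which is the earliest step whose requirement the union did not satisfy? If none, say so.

None — every step was satisfied

Step 1 — counting 52 days from Jul 8, 2018 (when the grieved event occurs) gives a deadline of Aug 29, 2018; Jul 9, 2018 is within that limit.
Step 2 — 6 and 48 days from Jul 9, 2018 (when the written grievance is presented to the supervisor) are Jul 15, 2018 and Aug 26, 2018 respectively; done Jul 17, 2018, which is between those dates.
Step 3 — counting 90 days from Jul 23, 2018 (end of the 6-day hold period, which began when a grievance meeting is requested on Jul 17, 2018) gives a deadline of Oct 21, 2018; Aug 23, 2018 is within that limit.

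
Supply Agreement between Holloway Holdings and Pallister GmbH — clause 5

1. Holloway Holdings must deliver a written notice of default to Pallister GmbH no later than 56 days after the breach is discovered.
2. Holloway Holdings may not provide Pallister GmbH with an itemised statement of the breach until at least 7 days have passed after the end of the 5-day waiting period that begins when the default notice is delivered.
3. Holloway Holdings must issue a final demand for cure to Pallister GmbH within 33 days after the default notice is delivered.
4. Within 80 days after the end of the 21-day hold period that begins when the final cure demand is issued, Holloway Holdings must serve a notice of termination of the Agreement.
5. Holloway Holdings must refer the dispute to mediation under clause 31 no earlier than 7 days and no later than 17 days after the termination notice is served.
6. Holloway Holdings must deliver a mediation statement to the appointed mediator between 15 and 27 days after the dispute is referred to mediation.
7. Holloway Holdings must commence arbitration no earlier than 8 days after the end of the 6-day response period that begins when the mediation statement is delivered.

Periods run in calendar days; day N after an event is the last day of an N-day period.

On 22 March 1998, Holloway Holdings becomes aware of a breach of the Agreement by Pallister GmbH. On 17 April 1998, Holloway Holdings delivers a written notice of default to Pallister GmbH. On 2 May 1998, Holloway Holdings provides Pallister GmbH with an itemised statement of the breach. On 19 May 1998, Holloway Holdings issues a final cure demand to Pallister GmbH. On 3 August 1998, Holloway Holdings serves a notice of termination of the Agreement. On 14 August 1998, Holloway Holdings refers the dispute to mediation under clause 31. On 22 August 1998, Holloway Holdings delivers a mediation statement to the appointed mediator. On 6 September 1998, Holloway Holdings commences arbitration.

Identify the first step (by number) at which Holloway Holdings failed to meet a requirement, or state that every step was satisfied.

Step 6

Step 1 — counting 56 days from 22 March 1998 (when the breach is discovered) gives a deadline of 17 May 1998; completed 17 April 1998, before the deadline.
Step 2 — must wait 7 days from 22 April 1998 (end of the 5-day waiting period, which began when the default notice is delivered on 17 April 1998), so not before 29 April 1998; done 2 May 1998, after the minimum wait.
Step 3 — counting 33 days from 17 April 1998 (when the default notice is delivered) gives a deadline of 20 May 1998; completed 19 May 1998, before the deadline.
Step 4 — counting 80 days from 9 June 1998 (end of the 21-day hold period, which began when the final cure demand is issued on 19 May 1998) gives a deadline of 28 August 1998; done 3 August 1998 — timely.
Step 5 — 7 and 17 days from 3 August 1998 (when the termination notice is served) are 10 August 1998 and 20 August 1998 respectively; 14 August 1998 falls inside that range.
Step 6 — 15 and 27 days from 14 August 1998 (when the dispute is referred to mediation) are 29 August 1998 and 10 September 1998 respectively; done 22 August 1998 — 7 days before the window opened.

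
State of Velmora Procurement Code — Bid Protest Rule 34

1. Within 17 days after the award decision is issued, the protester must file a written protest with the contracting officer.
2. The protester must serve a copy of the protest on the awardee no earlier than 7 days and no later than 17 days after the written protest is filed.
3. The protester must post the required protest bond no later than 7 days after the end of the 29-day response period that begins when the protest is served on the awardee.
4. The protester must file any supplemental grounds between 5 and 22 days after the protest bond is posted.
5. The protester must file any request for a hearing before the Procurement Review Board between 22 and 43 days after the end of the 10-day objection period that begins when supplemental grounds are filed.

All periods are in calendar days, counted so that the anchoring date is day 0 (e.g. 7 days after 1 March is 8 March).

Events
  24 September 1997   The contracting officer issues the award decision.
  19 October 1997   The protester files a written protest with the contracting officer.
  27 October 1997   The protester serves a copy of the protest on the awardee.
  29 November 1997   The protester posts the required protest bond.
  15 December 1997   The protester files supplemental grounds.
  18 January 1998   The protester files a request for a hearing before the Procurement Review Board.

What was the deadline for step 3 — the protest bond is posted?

2 December 1997

The protest is served on the awardee on 27 October 1997; the 29-day response period therefore ends 25 November 1997, and step 3 runs from that date. 7 days after 25 November 1997 is 2 December 1997.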